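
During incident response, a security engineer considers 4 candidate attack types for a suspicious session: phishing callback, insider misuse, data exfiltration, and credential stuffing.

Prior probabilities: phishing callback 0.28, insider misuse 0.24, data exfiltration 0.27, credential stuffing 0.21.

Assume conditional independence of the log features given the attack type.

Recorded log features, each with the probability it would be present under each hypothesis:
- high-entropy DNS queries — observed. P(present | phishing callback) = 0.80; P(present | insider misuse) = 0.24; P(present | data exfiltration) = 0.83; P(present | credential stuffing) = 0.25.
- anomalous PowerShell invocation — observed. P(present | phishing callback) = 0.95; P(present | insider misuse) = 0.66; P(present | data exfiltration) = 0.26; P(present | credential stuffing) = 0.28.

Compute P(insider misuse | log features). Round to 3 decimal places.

For each hypothesis, the unnormalized posterior weight is prior × product of the log feature likelihoods:
  phishing callback: 0.28 × 0.80 × 0.95 = 0.2128
  insider misuse: 0.24 × 0.24 × 0.66 = 0.038016
  data exfiltration: 0.27 × 0.83 × 0.26 = 0.058266
  credential stuffing: 0.21 × 0.25 × 0.28 = 0.0147
Marginal likelihood of the evidence = 0.32378.
P(insider misuse | evidence) = 0.038016 / 0.32378 ≈ 0.117.

0.117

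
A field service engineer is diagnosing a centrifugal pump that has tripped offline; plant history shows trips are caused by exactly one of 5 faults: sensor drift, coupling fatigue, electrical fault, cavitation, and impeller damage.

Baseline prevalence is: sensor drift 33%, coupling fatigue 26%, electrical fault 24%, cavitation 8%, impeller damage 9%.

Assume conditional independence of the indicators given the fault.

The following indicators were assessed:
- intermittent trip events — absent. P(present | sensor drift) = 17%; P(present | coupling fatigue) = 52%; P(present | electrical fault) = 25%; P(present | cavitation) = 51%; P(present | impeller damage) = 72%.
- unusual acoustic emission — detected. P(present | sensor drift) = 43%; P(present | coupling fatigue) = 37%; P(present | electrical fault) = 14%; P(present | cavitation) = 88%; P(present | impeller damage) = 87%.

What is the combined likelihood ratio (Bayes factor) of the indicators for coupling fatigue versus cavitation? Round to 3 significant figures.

Take the product of per-indicator likelihoods under each hypothesis (using 1 − P(present | H) for each absent indicator), then divide.
  coupling fatigue: (1 − 0.52) × 0.37 = 0.1776
  cavitation: (1 − 0.51) × 0.88 = 0.4312
Bayes factor = 0.1776 / 0.4312 ≈ 0.412

0.412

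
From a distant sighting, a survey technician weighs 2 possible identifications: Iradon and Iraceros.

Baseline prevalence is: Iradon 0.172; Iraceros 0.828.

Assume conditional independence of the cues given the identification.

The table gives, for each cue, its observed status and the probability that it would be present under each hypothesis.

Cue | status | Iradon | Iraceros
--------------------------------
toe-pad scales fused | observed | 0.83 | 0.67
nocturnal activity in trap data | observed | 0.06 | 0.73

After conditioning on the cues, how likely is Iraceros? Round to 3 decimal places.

By Bayes' rule with conditional independence, the unnormalized weight for each hypothesis is prior × ∏ likelihoods:
  Iradon: 0.172 × 0.83 × 0.06 = 0.0085656
  Iraceros: 0.828 × 0.67 × 0.73 = 0.40497
Marginal likelihood of the evidence = 0.41354.
P(Iraceros | evidence) = 0.40497 / 0.41354 ≈ 0.979.

0.979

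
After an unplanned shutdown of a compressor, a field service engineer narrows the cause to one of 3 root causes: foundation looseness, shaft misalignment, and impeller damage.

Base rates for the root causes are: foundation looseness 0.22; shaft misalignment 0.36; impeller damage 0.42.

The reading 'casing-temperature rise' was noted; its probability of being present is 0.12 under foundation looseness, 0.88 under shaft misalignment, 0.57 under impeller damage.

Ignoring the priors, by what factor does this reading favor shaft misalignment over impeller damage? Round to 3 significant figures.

1.54

Likelihood of this reading under each hypothesis:
  shaft misalignment: 0.88
  impeller damage: 0.57
Bayes factor = 0.88 / 0.57 ≈ 1.54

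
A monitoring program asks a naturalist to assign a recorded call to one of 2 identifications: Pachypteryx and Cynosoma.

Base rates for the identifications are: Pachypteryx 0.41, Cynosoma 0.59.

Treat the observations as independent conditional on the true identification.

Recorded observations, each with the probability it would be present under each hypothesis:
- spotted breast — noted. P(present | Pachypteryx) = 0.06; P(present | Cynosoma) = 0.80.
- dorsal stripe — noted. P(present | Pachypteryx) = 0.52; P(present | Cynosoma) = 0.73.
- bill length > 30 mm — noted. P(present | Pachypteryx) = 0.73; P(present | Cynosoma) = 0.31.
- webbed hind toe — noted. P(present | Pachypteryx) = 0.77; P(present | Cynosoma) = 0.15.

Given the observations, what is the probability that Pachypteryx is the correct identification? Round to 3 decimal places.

0.310

By Bayes' rule with conditional independence, the unnormalized weight for each hypothesis is prior × ∏ likelihoods:
  Pachypteryx: 0.41 × 0.06 × 0.52 × 0.73 × 0.77 = 0.0071904
  Cynosoma: 0.59 × 0.80 × 0.73 × 0.31 × 0.15 = 0.016022
Normalizing constant Z = 0.0071904 + 0.016022 = 0.023212.
P(Pachypteryx | evidence) = 0.0071904 / 0.023212 ≈ 0.310.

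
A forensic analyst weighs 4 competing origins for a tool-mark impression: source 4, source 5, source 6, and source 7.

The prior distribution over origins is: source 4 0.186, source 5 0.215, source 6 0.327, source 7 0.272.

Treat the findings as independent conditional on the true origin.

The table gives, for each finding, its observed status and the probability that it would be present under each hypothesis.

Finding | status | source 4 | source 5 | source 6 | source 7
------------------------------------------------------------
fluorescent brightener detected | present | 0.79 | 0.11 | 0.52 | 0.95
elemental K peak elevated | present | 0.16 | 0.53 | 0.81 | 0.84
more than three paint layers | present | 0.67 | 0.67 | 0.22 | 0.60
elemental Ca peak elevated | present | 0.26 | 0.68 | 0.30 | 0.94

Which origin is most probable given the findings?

For each hypothesis, the unnormalized posterior weight is prior × product of the finding likelihoods:
  source 4: 0.186 × 0.79 × 0.16 × 0.67 × 0.26 = 0.0040955
  source 5: 0.215 × 0.11 × 0.53 × 0.67 × 0.68 = 0.0057107
  source 6: 0.327 × 0.52 × 0.81 × 0.22 × 0.30 = 0.0090903
  source 7: 0.272 × 0.95 × 0.84 × 0.60 × 0.94 = 0.12242
Marginal likelihood of the evidence = 0.14132.
P(source 4 | evidence) ≈ 0.0040955 / 0.14132 ≈ 0.029
P(source 5 | evidence) ≈ 0.0057107 / 0.14132 ≈ 0.040
P(source 6 | evidence) ≈ 0.0090903 / 0.14132 ≈ 0.064
P(source 7 | evidence) ≈ 0.12242 / 0.14132 ≈ 0.866
The largest is 0.866, so source 7 is most probable.

source 7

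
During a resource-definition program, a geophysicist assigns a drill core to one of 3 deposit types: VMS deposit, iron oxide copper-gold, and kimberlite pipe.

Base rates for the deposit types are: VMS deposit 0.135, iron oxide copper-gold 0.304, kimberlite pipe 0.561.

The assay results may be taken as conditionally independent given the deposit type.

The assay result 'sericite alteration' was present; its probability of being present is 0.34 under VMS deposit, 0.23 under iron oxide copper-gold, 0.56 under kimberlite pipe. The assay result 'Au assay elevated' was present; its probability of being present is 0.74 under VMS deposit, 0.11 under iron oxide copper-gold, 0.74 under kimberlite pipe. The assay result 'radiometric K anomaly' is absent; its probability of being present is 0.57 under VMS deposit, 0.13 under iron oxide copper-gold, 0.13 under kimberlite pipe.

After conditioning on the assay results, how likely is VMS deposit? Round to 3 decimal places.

By Bayes' rule with conditional independence, the unnormalized weight for each hypothesis is prior × ∏ likelihoods (using 1 − P(present | H) for each absent assay result):
  VMS deposit: 0.135 × 0.34 × 0.74 × (1 − 0.57) = 0.014605
  iron oxide copper-gold: 0.304 × 0.23 × 0.11 × (1 − 0.13) = 0.0066913
  kimberlite pipe: 0.561 × 0.56 × 0.74 × (1 − 0.13) = 0.20226
Marginal likelihood of the evidence = 0.22355.
P(VMS deposit | evidence) = 0.014605 / 0.22355 ≈ 0.065.

0.065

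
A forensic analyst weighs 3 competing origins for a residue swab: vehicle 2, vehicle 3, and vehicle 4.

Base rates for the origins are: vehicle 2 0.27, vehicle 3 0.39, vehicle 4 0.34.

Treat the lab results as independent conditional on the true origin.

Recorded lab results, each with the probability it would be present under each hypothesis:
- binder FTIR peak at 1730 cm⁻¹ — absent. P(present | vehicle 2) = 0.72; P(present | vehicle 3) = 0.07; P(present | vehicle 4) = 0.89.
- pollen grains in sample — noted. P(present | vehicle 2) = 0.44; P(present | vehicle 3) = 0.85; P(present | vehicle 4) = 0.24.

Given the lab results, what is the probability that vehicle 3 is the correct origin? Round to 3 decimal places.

0.879

For each hypothesis, the unnormalized posterior weight is prior × product of the lab result likelihoods (using 1 − P(present | H) for each absent lab result):
  vehicle 2: 0.27 × (1 − 0.72) × 0.44 = 0.033264
  vehicle 3: 0.39 × (1 − 0.07) × 0.85 = 0.30829
  vehicle 4: 0.34 × (1 − 0.89) × 0.24 = 0.008976
The unnormalized weights sum to 0.35053.
P(vehicle 3 | evidence) = 0.30829 / 0.35053 ≈ 0.879.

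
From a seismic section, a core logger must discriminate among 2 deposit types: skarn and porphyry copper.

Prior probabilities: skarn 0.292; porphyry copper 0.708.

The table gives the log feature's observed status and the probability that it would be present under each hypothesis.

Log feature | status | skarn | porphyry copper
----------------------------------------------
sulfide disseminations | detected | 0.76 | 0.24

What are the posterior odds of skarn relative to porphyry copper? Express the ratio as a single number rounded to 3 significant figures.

1.31

Unnormalized posterior weight (prior times the log feature likelihood) for each of the two hypotheses:
  skarn: 0.292 × 0.76 = 0.22192
  porphyry copper: 0.708 × 0.24 = 0.16992
Posterior odds = 0.22192 / 0.16992 ≈ 1.31.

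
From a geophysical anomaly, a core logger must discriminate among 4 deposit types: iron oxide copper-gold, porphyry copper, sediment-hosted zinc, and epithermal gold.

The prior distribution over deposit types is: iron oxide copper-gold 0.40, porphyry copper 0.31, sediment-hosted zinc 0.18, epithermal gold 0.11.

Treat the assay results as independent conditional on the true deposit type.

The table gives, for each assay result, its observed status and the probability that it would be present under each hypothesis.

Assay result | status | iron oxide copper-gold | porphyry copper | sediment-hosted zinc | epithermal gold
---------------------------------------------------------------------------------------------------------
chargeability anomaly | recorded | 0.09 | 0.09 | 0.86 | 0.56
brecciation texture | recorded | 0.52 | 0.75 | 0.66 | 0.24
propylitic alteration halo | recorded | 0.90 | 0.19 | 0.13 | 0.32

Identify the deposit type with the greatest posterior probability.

iron oxide copper-gold

For each hypothesis, the unnormalized posterior weight is prior × product of the assay result likelihoods:
  iron oxide copper-gold: 0.40 × 0.09 × 0.52 × 0.90 = 0.016848
  porphyry copper: 0.31 × 0.09 × 0.75 × 0.19 = 0.0039758
  sediment-hosted zinc: 0.18 × 0.86 × 0.66 × 0.13 = 0.013282
  epithermal gold: 0.11 × 0.56 × 0.24 × 0.32 = 0.0047309
The unnormalized weights sum to 0.038836.
P(iron oxide copper-gold | evidence) ≈ 0.016848 / 0.038836 ≈ 0.434
P(porphyry copper | evidence) ≈ 0.0039758 / 0.038836 ≈ 0.102
P(sediment-hosted zinc | evidence) ≈ 0.013282 / 0.038836 ≈ 0.342
P(epithermal gold | evidence) ≈ 0.0047309 / 0.038836 ≈ 0.122
The largest is 0.434, so iron oxide copper-gold is most probable.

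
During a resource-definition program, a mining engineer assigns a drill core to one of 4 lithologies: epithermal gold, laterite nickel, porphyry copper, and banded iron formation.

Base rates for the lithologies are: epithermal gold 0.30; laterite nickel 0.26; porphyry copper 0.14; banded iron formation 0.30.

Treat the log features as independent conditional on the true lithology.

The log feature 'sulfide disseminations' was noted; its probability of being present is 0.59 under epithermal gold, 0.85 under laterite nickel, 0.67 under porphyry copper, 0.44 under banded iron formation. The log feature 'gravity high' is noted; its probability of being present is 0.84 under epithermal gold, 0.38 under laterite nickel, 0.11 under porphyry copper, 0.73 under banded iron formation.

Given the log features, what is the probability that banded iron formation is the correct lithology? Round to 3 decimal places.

0.284

By Bayes' rule with conditional independence, the unnormalized weight for each hypothesis is prior × ∏ likelihoods:
  epithermal gold: 0.30 × 0.59 × 0.84 = 0.14868
  laterite nickel: 0.26 × 0.85 × 0.38 = 0.08398
  porphyry copper: 0.14 × 0.67 × 0.11 = 0.010318
  banded iron formation: 0.30 × 0.44 × 0.73 = 0.09636
Normalizing constant Z = 0.14868 + 0.08398 + 0.010318 + 0.09636 = 0.33934.
P(banded iron formation | evidence) = 0.09636 / 0.33934 ≈ 0.284.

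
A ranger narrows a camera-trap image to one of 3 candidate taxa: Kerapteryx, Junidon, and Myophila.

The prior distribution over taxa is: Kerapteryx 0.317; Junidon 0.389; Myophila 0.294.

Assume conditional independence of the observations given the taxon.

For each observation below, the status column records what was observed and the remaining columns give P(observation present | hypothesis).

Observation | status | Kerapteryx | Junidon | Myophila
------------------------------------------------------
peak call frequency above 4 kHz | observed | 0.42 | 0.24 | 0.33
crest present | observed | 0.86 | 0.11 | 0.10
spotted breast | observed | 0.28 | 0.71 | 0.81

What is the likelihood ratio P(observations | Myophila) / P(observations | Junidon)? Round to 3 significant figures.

Take the product of per-observation likelihoods under each hypothesis, then divide.
  Myophila: 0.33 × 0.10 × 0.81 = 0.02673
  Junidon: 0.24 × 0.11 × 0.71 = 0.018744
Bayes factor = 0.02673 / 0.018744 ≈ 1.43

1.43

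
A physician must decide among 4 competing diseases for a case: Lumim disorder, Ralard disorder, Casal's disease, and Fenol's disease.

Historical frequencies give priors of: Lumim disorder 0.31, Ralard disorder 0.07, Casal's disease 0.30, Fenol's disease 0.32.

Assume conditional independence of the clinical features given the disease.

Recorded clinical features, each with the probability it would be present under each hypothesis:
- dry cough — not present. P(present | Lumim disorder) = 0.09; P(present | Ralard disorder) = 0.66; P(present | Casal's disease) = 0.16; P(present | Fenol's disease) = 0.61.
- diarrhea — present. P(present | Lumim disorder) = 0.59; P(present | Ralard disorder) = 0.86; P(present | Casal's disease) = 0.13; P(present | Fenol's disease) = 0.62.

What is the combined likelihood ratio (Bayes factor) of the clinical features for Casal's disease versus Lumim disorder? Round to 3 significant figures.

The Bayes factor is the ratio of the joint likelihoods of the clinical feature pattern under the two hypotheses (using 1 − P(present | H) for each absent clinical feature).
  Casal's disease: (1 − 0.16) × 0.13 = 0.1092
  Lumim disorder: (1 − 0.09) × 0.59 = 0.5369
Bayes factor = 0.1092 / 0.5369 ≈ 0.203

0.203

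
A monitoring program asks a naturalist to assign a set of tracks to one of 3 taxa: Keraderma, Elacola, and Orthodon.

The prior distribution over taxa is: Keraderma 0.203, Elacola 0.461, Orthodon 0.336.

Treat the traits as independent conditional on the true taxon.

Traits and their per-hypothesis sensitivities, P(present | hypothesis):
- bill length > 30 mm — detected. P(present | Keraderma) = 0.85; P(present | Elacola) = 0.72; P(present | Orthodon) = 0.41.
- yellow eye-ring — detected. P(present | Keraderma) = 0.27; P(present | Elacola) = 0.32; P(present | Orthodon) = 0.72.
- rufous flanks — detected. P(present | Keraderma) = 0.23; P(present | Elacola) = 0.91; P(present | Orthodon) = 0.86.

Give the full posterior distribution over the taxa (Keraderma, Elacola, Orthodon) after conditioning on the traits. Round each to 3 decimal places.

By Bayes' rule with conditional independence, the unnormalized weight for each hypothesis is prior × ∏ likelihoods:
  Keraderma: 0.203 × 0.85 × 0.27 × 0.23 = 0.010715
  Elacola: 0.461 × 0.72 × 0.32 × 0.91 = 0.096655
  Orthodon: 0.336 × 0.41 × 0.72 × 0.86 = 0.085301
Normalizing constant Z = 0.010715 + 0.096655 + 0.085301 = 0.19267.
P(Keraderma | evidence) = 0.010715 / 0.19267 ≈ 0.056
P(Elacola | evidence) = 0.096655 / 0.19267 ≈ 0.502
P(Orthodon | evidence) = 0.085301 / 0.19267 ≈ 0.443

0.056, 0.502, 0.443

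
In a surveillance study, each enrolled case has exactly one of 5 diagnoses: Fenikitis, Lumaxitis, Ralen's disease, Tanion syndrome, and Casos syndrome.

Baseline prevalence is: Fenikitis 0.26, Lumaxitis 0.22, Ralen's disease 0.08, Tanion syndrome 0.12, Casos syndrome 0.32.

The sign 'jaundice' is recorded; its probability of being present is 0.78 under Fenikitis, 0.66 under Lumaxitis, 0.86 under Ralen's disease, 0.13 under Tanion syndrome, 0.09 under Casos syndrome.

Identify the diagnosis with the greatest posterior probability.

Multiply each prior by the likelihood of the sign:
  Fenikitis: 0.26 × 0.78 = 0.2028
  Lumaxitis: 0.22 × 0.66 = 0.1452
  Ralen's disease: 0.08 × 0.86 = 0.0688
  Tanion syndrome: 0.12 × 0.13 = 0.0156
  Casos syndrome: 0.32 × 0.09 = 0.0288
Normalizing constant Z = 0.2028 + 0.1452 + 0.0688 + 0.0156 + 0.0288 = 0.4612.
P(Fenikitis | evidence) ≈ 0.2028 / 0.4612 ≈ 0.440
P(Lumaxitis | evidence) ≈ 0.1452 / 0.4612 ≈ 0.315
P(Ralen's disease | evidence) ≈ 0.0688 / 0.4612 ≈ 0.149
P(Tanion syndrome | evidence) ≈ 0.0156 / 0.4612 ≈ 0.034
P(Casos syndrome | evidence) ≈ 0.0288 / 0.4612 ≈ 0.062
The largest is 0.440, so Fenikitis is most probable.

Fenikitis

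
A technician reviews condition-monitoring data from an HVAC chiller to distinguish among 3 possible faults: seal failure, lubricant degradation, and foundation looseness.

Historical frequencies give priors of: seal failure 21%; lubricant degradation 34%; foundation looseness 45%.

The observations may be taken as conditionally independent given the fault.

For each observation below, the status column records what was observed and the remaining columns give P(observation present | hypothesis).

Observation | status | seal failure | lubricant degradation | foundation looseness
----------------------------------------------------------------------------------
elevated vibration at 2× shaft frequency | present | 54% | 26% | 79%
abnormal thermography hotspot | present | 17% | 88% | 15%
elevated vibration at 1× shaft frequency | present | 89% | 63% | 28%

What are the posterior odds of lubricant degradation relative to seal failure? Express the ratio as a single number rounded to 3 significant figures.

2.86

Posterior odds equal prior odds times the likelihood ratio; only the two competing hypotheses matter.
  lubricant degradation: 0.34 × 0.26 × 0.88 × 0.63 = 0.049009
  seal failure: 0.21 × 0.54 × 0.17 × 0.89 = 0.017157
Odds(lubricant degradation : seal failure) = 0.049009 / 0.017157 ≈ 2.86.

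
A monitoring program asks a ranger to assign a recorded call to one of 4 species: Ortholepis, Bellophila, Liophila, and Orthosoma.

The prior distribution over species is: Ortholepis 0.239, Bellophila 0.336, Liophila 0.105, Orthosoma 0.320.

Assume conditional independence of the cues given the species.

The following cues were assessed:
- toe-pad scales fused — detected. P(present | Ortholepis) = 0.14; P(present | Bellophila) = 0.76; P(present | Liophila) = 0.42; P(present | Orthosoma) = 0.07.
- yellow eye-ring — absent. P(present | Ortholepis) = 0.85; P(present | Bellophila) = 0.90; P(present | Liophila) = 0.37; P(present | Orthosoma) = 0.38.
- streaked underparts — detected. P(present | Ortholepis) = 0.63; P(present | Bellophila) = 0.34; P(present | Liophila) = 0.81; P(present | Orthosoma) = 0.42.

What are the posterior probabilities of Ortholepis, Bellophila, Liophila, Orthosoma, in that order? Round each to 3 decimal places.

Multiply each prior by the joint likelihood of the cue pattern (using 1 − P(present | H) for each absent cue):
  Ortholepis: 0.239 × 0.14 × (1 − 0.85) × 0.63 = 0.003162
  Bellophila: 0.336 × 0.76 × (1 − 0.90) × 0.34 = 0.0086822
  Liophila: 0.105 × 0.42 × (1 − 0.37) × 0.81 = 0.022504
  Orthosoma: 0.320 × 0.07 × (1 − 0.38) × 0.42 = 0.005833
The unnormalized weights sum to 0.040181.
P(Ortholepis | evidence) = 0.003162 / 0.040181 ≈ 0.079
P(Bellophila | evidence) = 0.0086822 / 0.040181 ≈ 0.216
P(Liophila | evidence) = 0.022504 / 0.040181 ≈ 0.560
P(Orthosoma | evidence) = 0.005833 / 0.040181 ≈ 0.145

0.079, 0.216, 0.560, 0.145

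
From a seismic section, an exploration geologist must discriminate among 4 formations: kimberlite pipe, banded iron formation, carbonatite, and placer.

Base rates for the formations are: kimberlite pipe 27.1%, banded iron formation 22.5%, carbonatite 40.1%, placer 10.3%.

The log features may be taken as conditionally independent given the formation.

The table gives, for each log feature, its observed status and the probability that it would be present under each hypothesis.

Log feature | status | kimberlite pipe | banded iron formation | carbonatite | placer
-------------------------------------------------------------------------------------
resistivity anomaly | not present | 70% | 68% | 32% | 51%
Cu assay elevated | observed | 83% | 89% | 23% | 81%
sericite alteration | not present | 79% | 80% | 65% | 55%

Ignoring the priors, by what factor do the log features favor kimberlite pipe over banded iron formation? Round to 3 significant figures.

0.918

Joint likelihood of the log feature pattern under each hypothesis (using 1 − P(present | H) for each absent log feature):
  kimberlite pipe: (1 − 0.70) × 0.83 × (1 − 0.79) = 0.05229
  banded iron formation: (1 − 0.68) × 0.89 × (1 − 0.80) = 0.05696
Bayes factor = 0.05229 / 0.05696 ≈ 0.918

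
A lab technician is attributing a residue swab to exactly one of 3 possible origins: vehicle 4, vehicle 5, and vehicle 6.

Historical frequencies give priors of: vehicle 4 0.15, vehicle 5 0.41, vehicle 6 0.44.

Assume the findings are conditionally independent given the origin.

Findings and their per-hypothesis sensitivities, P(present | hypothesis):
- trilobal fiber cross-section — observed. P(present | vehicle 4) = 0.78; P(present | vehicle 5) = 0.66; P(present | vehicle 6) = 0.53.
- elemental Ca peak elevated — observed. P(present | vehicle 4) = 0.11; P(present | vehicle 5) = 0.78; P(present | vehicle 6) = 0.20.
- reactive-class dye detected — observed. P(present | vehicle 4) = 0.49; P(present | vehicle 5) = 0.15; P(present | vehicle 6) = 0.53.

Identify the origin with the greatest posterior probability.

vehicle 5

For each hypothesis, the unnormalized posterior weight is prior × product of the finding likelihoods:
  vehicle 4: 0.15 × 0.78 × 0.11 × 0.49 = 0.0063063
  vehicle 5: 0.41 × 0.66 × 0.78 × 0.15 = 0.03166
  vehicle 6: 0.44 × 0.53 × 0.20 × 0.53 = 0.024719
Normalizing constant Z = 0.0063063 + 0.03166 + 0.024719 = 0.062686.
P(vehicle 4 | evidence) ≈ 0.0063063 / 0.062686 ≈ 0.101
P(vehicle 5 | evidence) ≈ 0.03166 / 0.062686 ≈ 0.505
P(vehicle 6 | evidence) ≈ 0.024719 / 0.062686 ≈ 0.394
The largest is 0.505, so vehicle 5 is most probable.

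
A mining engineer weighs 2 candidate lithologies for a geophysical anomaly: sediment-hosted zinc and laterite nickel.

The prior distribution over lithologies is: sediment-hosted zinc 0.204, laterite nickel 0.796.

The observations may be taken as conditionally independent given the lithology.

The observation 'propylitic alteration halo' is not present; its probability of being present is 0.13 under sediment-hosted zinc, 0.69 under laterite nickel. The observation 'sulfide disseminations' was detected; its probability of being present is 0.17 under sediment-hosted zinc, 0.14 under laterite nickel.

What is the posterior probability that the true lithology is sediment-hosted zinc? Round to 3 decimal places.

Multiply each prior by the joint likelihood of the evidence pattern (using 1 − P(present | H) for each absent observation):
  sediment-hosted zinc: 0.204 × (1 − 0.13) × 0.17 = 0.030172
  laterite nickel: 0.796 × (1 − 0.69) × 0.14 = 0.034546
Normalizing constant Z = 0.030172 + 0.034546 = 0.064718.
P(sediment-hosted zinc | evidence) = 0.030172 / 0.064718 ≈ 0.466.

0.466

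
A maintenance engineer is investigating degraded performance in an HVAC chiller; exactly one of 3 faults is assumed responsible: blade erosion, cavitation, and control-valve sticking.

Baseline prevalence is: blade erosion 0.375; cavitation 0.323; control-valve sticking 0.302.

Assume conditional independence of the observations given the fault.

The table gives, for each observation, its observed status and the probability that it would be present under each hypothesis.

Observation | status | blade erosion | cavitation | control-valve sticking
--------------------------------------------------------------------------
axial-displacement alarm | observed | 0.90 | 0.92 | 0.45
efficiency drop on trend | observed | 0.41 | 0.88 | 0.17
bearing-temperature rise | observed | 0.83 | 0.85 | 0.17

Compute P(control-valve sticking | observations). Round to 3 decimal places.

0.012

For each hypothesis, the unnormalized posterior weight is prior × product of the observation likelihoods:
  blade erosion: 0.375 × 0.90 × 0.41 × 0.83 = 0.11485
  cavitation: 0.323 × 0.92 × 0.88 × 0.85 = 0.22228
  control-valve sticking: 0.302 × 0.45 × 0.17 × 0.17 = 0.0039275
Marginal likelihood of the evidence = 0.34105.
P(control-valve sticking | evidence) = 0.0039275 / 0.34105 ≈ 0.012.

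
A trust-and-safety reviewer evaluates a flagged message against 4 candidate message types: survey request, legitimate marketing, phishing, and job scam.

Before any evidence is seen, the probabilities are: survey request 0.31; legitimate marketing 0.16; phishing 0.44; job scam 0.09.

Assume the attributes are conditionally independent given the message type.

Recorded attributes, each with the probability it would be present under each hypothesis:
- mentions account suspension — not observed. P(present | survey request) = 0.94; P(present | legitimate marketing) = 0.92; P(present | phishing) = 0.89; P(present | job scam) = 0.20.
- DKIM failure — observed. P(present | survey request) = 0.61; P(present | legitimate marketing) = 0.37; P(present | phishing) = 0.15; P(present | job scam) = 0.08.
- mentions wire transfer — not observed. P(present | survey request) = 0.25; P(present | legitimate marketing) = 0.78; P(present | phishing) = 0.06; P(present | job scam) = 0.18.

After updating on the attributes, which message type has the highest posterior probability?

survey request

By Bayes' rule with conditional independence, the unnormalized weight for each hypothesis is prior × ∏ likelihoods (using 1 − P(present | H) for each absent attribute):
  survey request: 0.31 × (1 − 0.94) × 0.61 × (1 − 0.25) = 0.0085095
  legitimate marketing: 0.16 × (1 − 0.92) × 0.37 × (1 − 0.78) = 0.0010419
  phishing: 0.44 × (1 − 0.89) × 0.15 × (1 − 0.06) = 0.0068244
  job scam: 0.09 × (1 − 0.20) × 0.08 × (1 − 0.18) = 0.0047232
Normalizing constant Z = 0.0085095 + 0.0010419 + 0.0068244 + 0.0047232 = 0.021099.
P(survey request | evidence) ≈ 0.0085095 / 0.021099 ≈ 0.403
P(legitimate marketing | evidence) ≈ 0.0010419 / 0.021099 ≈ 0.049
P(phishing | evidence) ≈ 0.0068244 / 0.021099 ≈ 0.323
P(job scam | evidence) ≈ 0.0047232 / 0.021099 ≈ 0.224
The largest is 0.403, so survey request is most probable.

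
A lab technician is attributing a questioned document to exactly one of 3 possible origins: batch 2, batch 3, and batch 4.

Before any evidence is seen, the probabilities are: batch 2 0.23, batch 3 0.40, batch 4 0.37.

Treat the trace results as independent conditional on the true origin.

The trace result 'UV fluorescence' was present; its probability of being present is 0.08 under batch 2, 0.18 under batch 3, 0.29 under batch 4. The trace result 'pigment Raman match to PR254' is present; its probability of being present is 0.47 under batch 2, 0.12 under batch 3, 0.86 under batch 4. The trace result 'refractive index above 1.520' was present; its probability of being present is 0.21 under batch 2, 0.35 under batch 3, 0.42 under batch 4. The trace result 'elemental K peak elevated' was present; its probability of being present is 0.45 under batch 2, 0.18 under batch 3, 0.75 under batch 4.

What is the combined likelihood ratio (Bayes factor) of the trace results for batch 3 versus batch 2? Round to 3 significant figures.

Joint likelihood of the trace result pattern under each hypothesis:
  batch 3: 0.18 × 0.12 × 0.35 × 0.18 = 0.0013608
  batch 2: 0.08 × 0.47 × 0.21 × 0.45 = 0.0035532
Bayes factor = 0.0013608 / 0.0035532 ≈ 0.383

0.383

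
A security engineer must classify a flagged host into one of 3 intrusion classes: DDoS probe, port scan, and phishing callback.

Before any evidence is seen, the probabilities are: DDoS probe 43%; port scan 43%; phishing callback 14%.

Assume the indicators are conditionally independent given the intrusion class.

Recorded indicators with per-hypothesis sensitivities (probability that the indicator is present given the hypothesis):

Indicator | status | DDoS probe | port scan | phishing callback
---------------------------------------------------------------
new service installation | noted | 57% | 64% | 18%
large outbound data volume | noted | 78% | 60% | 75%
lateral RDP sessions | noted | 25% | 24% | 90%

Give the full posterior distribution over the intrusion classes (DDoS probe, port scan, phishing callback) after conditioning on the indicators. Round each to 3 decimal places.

For each hypothesis, the unnormalized posterior weight is prior × product of the indicator likelihoods:
  DDoS probe: 0.43 × 0.57 × 0.78 × 0.25 = 0.047794
  port scan: 0.43 × 0.64 × 0.60 × 0.24 = 0.039629
  phishing callback: 0.14 × 0.18 × 0.75 × 0.90 = 0.01701
The unnormalized weights sum to 0.10443.
P(DDoS probe | evidence) = 0.047794 / 0.10443 ≈ 0.458
P(port scan | evidence) = 0.039629 / 0.10443 ≈ 0.379
P(phishing callback | evidence) = 0.01701 / 0.10443 ≈ 0.163

0.458, 0.379, 0.163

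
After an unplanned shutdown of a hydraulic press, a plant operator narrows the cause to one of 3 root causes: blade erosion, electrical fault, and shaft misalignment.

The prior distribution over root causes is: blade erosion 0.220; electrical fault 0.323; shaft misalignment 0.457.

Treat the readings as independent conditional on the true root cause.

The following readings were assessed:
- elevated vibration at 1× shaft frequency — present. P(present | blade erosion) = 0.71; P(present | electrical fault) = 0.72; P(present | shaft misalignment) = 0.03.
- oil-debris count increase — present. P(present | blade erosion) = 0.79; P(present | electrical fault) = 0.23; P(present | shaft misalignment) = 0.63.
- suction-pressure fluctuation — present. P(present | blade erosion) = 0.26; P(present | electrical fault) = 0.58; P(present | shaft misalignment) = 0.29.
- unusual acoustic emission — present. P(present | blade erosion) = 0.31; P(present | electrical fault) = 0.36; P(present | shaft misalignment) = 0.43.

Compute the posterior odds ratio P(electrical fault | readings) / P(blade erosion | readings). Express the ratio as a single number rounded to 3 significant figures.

Posterior odds equal prior odds times the likelihood ratio; only the two competing hypotheses matter.
  electrical fault: 0.323 × 0.72 × 0.23 × 0.58 × 0.36 = 0.011168
  blade erosion: 0.220 × 0.71 × 0.79 × 0.26 × 0.31 = 0.0099459
Posterior odds = 0.011168 / 0.0099459 ≈ 1.12.

1.12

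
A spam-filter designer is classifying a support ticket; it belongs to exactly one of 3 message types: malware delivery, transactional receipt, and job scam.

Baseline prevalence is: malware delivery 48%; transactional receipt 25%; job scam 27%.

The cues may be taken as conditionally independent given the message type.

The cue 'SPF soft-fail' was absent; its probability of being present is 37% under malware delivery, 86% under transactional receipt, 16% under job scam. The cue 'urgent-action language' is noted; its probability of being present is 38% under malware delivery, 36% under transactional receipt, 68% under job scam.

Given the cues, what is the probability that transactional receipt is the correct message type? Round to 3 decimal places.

0.045

For each hypothesis, the unnormalized posterior weight is prior × product of the cue likelihoods (using 1 − P(present | H) for each absent cue):
  malware delivery: 0.48 × (1 − 0.37) × 0.38 = 0.11491
  transactional receipt: 0.25 × (1 − 0.86) × 0.36 = 0.0126
  job scam: 0.27 × (1 − 0.16) × 0.68 = 0.15422
Normalizing constant Z = 0.11491 + 0.0126 + 0.15422 = 0.28174.
P(transactional receipt | evidence) = 0.0126 / 0.28174 ≈ 0.045.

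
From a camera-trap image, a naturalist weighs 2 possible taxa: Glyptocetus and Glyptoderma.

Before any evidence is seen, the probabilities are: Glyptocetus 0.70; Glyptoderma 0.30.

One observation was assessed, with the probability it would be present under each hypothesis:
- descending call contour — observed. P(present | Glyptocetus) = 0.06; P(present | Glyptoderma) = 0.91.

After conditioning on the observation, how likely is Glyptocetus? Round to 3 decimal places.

For each hypothesis, the unnormalized posterior weight is prior × likelihood:
  Glyptocetus: 0.70 × 0.06 = 0.042
  Glyptoderma: 0.30 × 0.91 = 0.273
The unnormalized weights sum to 0.315.
P(Glyptocetus | evidence) = 0.042 / 0.315 ≈ 0.133.

0.133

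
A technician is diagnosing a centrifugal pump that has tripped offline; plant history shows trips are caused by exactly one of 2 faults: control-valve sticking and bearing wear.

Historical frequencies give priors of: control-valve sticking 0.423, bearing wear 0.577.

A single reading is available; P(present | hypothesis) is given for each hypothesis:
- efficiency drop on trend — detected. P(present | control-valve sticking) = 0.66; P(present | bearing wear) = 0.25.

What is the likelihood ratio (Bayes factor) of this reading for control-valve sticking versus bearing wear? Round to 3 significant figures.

The Bayes factor is the ratio of the two likelihoods.
  control-valve sticking: 0.66
  bearing wear: 0.25
Bayes factor = 0.66 / 0.25 ≈ 2.64

2.64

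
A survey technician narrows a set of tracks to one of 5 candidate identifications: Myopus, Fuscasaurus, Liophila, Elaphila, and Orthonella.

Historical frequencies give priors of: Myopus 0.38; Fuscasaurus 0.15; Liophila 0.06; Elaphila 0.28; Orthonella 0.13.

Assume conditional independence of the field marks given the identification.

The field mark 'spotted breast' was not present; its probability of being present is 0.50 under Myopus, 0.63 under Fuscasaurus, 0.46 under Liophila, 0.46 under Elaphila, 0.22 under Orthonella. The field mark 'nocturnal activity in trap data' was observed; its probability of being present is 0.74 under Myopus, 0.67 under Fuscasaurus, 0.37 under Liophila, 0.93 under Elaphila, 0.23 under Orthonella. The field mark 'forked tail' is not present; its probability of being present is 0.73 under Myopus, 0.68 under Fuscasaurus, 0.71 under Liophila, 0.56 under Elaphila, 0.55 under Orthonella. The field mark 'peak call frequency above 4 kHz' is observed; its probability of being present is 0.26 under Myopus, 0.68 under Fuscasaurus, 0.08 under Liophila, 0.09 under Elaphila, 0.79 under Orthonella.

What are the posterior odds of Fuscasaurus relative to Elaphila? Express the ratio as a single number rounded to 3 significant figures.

1.45

Unnormalized posterior weight (prior times the field mark likelihoods) for each of the two hypotheses (using 1 − P(present | H) for each absent field mark):
  Fuscasaurus: 0.15 × (1 − 0.63) × 0.67 × (1 − 0.68) × 0.68 = 0.0080915
  Elaphila: 0.28 × (1 − 0.46) × 0.93 × (1 − 0.56) × 0.09 = 0.0055684
Posterior odds = 0.0080915 / 0.0055684 ≈ 1.45.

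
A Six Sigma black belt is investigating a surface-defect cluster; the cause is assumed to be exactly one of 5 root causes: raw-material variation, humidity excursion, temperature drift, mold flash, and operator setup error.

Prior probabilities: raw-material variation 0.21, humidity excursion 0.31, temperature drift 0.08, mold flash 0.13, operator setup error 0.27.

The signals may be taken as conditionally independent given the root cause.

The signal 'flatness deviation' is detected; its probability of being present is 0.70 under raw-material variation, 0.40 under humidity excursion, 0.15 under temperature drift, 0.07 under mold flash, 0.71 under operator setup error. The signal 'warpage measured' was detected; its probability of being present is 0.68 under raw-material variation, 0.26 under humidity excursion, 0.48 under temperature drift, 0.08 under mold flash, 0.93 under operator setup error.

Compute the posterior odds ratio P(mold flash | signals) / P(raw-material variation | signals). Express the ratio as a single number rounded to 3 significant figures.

0.00728

The normalizing constant cancels in an odds ratio, so compute prior × likelihood for the two hypotheses only:
  mold flash: 0.13 × 0.07 × 0.08 = 0.000728
  raw-material variation: 0.21 × 0.70 × 0.68 = 0.09996
Odds(mold flash : raw-material variation) = 0.000728 / 0.09996 ≈ 0.00728.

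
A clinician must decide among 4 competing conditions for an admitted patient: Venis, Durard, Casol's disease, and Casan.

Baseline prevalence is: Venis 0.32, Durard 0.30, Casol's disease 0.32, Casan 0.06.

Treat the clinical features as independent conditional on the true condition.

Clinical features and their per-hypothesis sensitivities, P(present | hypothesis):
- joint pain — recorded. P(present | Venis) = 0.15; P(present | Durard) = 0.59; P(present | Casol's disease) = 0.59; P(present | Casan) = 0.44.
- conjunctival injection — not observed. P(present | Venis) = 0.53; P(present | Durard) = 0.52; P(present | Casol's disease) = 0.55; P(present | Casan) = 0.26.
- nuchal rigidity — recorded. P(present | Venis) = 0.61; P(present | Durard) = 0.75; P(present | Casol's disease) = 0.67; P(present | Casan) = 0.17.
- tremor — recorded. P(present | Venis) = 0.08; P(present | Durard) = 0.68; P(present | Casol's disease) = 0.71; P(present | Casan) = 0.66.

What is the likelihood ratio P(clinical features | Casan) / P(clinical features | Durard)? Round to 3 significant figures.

Joint likelihood of the clinical feature pattern under each hypothesis (using 1 − P(present | H) for each absent clinical feature):
  Casan: 0.44 × (1 − 0.26) × 0.17 × 0.66 = 0.036532
  Durard: 0.59 × (1 − 0.52) × 0.75 × 0.68 = 0.14443
Bayes factor = 0.036532 / 0.14443 ≈ 0.253

0.253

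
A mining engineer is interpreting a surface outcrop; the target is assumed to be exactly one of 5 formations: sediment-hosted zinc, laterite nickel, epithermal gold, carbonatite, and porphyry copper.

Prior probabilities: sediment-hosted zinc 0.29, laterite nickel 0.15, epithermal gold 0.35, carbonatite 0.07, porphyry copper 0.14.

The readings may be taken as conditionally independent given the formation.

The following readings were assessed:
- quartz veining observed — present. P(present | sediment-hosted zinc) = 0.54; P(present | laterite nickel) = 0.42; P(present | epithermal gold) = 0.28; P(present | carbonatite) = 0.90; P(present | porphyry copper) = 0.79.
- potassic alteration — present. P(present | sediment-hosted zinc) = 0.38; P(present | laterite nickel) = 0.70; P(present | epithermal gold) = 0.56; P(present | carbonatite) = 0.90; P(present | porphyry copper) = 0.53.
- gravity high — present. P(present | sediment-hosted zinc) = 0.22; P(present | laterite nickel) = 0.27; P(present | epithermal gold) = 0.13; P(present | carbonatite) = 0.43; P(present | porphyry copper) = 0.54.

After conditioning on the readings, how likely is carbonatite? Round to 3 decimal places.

For each hypothesis, the unnormalized posterior weight is prior × product of the reading likelihoods:
  sediment-hosted zinc: 0.29 × 0.54 × 0.38 × 0.22 = 0.013092
  laterite nickel: 0.15 × 0.42 × 0.70 × 0.27 = 0.011907
  epithermal gold: 0.35 × 0.28 × 0.56 × 0.13 = 0.0071344
  carbonatite: 0.07 × 0.90 × 0.90 × 0.43 = 0.024381
  porphyry copper: 0.14 × 0.79 × 0.53 × 0.54 = 0.031654
The unnormalized weights sum to 0.088168.
P(carbonatite | evidence) = 0.024381 / 0.088168 ≈ 0.277.

0.277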